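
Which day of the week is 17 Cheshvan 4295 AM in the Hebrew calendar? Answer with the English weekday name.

Friday

Equivalently 12 November 534 Gregorian, JDN 1916415.
JDN 1916415 mod 7 = 4, and JDN 0 was a Monday, so this is a Friday.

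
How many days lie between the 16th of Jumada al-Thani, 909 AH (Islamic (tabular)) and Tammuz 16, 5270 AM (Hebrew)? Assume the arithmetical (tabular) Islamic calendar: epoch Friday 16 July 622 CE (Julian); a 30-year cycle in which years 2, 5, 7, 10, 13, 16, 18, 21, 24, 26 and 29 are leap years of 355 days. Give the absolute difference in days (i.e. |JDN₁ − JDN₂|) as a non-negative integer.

2392

First date → JDN 2270368; second date → JDN 2272760.
The interval is |2270368 − 2272760| = 2392 days.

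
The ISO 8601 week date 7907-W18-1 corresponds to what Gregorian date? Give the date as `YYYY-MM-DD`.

7907-04-29

ISO week 1 of 7907 is the week containing the first Thursday of 7907.
Week 18, day 1 (Monday) lands on 7907-04-29.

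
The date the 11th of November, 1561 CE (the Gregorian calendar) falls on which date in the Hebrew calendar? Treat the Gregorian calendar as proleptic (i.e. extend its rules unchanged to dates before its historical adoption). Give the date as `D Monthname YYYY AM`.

Julian Day Number of the source date = 2291518.
Converting JDN 2291518 to the Hebrew calendar gives 22 Cheshvan 5322 AM.

22 Cheshvan 5322 AM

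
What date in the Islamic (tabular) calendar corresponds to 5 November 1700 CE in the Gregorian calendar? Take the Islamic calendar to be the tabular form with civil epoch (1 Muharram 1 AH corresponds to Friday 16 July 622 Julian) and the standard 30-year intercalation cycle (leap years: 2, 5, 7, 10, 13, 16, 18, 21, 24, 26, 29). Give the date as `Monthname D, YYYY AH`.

Both dates share Julian Day Number 2342281; in the tabular Islamic calendar that is 23 Jumada al-Awwal 1112 AH.

Jumada al-Awwal 23, 1112 AH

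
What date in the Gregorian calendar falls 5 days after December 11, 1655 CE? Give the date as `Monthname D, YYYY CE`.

Counting 5 days forward from JDN 2325881 reaches JDN 2325886, which is December 16, 1655 CE.

December 16, 1655 CE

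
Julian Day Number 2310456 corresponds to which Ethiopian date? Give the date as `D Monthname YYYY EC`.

10 Meskerem 1606 EC

JDN 2310456 is 17 September 1613 in the Gregorian calendar.
In the Ethiopian calendar that day is 10 Meskerem 1606 EC.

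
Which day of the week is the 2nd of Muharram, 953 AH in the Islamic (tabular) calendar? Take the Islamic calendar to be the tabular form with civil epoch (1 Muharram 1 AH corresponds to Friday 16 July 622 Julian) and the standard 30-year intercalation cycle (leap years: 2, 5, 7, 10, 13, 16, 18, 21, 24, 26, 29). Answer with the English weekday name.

Friday

Equivalently 15 March 1546 Gregorian, JDN 2285798.
2285798 ≡ 4 (mod 7); counting from Monday = 0 gives Friday.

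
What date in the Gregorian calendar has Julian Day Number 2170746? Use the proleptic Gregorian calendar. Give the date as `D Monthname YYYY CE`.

Counting from JDN 2299161 = 15 Oct 1582 gives an offset of -128415 days.

14 March 1231 CE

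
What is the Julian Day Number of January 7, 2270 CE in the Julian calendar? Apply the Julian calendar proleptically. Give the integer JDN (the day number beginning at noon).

Equivalently 22 January 2270 (Gregorian).
JDN 2451545 is 1 January 2000 CE (Gregorian); the target day is +98637 days from there, so JDN = 2550182.

2550182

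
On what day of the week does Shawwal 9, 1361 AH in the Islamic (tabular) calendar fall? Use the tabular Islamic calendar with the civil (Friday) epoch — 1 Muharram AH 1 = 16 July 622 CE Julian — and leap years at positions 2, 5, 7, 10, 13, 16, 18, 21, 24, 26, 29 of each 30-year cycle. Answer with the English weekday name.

Equivalently 20 October 1942 Gregorian, JDN 2430653.
2430653 ≡ 1 (mod 7); counting from Monday = 0 gives Tuesday.

Tuesday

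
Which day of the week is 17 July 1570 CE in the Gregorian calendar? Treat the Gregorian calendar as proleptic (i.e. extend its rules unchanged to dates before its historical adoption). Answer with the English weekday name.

JDN 2294688 mod 7 = 4, and JDN 0 was a Monday, so this is a Friday.

Friday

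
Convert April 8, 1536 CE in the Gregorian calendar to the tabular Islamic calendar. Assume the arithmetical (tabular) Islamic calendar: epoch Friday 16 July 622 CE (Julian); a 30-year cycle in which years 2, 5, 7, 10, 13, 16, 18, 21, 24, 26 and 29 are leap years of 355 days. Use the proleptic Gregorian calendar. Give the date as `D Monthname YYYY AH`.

Both dates share Julian Day Number 2282170; in the tabular Islamic calendar that is 6 Shawwal 942 AH.

6 Shawwal 942 AH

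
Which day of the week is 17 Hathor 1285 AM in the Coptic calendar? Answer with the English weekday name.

Saturday

This is JDN 2294087 (23 November 1568 Gregorian).
Since JDN mod 7 = 5 (0 = Monday), the day is Saturday.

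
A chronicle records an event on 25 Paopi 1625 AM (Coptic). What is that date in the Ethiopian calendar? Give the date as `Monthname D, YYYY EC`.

Julian Day Number of the source date = 2418250.
Converting JDN 2418250 to the Ethiopian calendar gives 25 Tikimt 1901 EC.

Tikimt 25, 1901 EC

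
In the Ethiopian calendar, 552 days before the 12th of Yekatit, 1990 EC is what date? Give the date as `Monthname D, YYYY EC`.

Nehase 10, 1988 EC

Counting 552 days back from JDN 2450864 reaches JDN 2450312, which is Nehase 10, 1988 EC.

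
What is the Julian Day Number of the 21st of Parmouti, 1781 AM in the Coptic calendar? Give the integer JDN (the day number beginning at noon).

2475405

Equivalently 29 April 2065 (Gregorian).
JDN 2400001 is 17 November 1858 CE (Gregorian), MJD 0; the target day is +75404 days from there, so JDN = 2475405.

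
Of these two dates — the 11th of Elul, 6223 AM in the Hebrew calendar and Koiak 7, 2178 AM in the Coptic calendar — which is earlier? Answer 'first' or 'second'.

second

The two dates have Julian Day Numbers 2620891 and 2620275 respectively.
Since 2620275 < 2620891, the second date comes first.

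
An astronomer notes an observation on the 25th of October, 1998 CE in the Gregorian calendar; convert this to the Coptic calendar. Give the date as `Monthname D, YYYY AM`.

Paopi 15, 1715 AM

Julian Day Number of the source date = 2451112.
Converting JDN 2451112 to the Coptic calendar gives 15 Paopi 1715 AM.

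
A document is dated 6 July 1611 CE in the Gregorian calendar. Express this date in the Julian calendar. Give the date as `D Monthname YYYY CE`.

For dates in this range the Gregorian date is 10 days ahead of the Julian.
6 July 1611 Gregorian − 10 days → 26 June 1611 Julian.

26 June 1611 CE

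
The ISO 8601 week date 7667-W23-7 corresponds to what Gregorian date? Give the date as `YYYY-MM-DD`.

7667-06-12

ISO week 1 of 7667 is the week containing the first Thursday of 7667.
Week 23, day 7 (Sunday) lands on 7667-06-12.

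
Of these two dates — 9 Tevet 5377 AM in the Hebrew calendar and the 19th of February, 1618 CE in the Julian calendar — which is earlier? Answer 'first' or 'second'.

Converting both to JDN: 2311643 vs 2312082; the smaller is the first.

first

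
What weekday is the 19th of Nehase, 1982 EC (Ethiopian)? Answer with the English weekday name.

Saturday

Equivalently 25 August 1990 Gregorian, JDN 2448129.
Since JDN mod 7 = 5 (0 = Monday), the day is Saturday.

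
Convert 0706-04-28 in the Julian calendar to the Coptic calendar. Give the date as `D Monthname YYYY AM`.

3 Pashons 422 AM

Both dates share Julian Day Number 1979042; in the Coptic calendar that is 3 Pashons 422 AM.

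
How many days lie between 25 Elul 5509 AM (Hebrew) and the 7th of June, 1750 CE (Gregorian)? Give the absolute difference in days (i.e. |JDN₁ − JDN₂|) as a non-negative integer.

First date → JDN 2360120; second date → JDN 2360392.
The interval is |2360120 − 2360392| = 272 days.

272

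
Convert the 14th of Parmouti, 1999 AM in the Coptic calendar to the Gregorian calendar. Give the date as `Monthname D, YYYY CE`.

Julian Day Number of the source date = 2555022.
Converting JDN 2555022 to the Gregorian calendar gives 24 April 2283 CE.

April 24, 2283 CE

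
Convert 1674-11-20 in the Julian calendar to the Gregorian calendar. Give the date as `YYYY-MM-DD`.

For dates in this range the Gregorian date is 10 days ahead of the Julian.
20 November 1674 Julian + 10 days → 30 November 1674 Gregorian.

1674-11-30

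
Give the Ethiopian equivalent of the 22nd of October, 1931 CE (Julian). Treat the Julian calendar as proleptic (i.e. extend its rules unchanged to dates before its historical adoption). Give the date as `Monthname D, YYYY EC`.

Julian Day Number of the source date = 2426650.
Converting JDN 2426650 to the Ethiopian calendar gives 24 Tikimt 1924 EC.

Tikimt 24, 1924 EC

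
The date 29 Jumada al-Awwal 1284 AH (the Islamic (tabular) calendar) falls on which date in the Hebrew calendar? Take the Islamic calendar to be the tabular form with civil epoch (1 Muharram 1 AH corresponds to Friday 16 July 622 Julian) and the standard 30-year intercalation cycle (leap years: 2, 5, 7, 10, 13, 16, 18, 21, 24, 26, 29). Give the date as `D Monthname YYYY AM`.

28 Elul 5627 AM

Both dates share Julian Day Number 2403238; in the Hebrew calendar that is 28 Elul 5627 AM.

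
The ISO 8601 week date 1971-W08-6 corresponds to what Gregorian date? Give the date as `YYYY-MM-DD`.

ISO week 1 of 1971 is the week containing the first Thursday of 1971.
Week 8, day 6 (Saturday) lands on 1971-02-27.

1971-02-27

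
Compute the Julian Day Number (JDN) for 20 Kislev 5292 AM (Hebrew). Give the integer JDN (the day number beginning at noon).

2280588

Equivalently 9 December 1531 (proleptic Gregorian).
JDN 2400001 is 17 November 1858 CE (Gregorian), MJD 0; the target day is −119413 days from there, so JDN = 2280588.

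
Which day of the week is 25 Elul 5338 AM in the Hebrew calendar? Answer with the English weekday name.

In the proleptic Gregorian calendar this is 7 September 1578 (JDN 2297662).
JDN 2297662 mod 7 = 3, and JDN 0 was a Monday, so this is a Thursday.

Thursday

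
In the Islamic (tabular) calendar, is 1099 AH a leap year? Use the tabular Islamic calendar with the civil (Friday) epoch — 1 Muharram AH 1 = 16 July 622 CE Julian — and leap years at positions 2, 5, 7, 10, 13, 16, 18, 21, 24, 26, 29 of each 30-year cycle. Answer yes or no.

no

Year 1099 AH is year 19 of its 30-year cycle; leap positions are 2, 5, 7, 10, 13, 16, 18, 21, 24, 26, 29, so it is a common year (354 days).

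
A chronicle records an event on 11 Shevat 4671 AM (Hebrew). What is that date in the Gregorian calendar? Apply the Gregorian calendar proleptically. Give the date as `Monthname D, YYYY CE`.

January 18, 911 CE

Both dates share Julian Day Number 2053813; in the Gregorian calendar that is 18 January 911 CE.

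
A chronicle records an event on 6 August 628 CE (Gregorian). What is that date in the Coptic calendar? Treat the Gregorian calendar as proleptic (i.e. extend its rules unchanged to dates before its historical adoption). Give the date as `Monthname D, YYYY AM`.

Mesori 10, 344 AM

Both dates share Julian Day Number 1950650; in the Coptic calendar that is 10 Mesori 344 AM.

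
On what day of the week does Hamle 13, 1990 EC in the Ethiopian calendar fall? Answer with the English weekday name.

Monday

In the Gregorian calendar this is 20 July 1998 (JDN 2451015).
Since JDN mod 7 = 0 (0 = Monday), the day is Monday.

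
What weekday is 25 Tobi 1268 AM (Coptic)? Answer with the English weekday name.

This is JDN 2287946 (31 January 1552 Gregorian).
JDN 2287946 mod 7 = 3, and JDN 0 was a Monday, so this is a Thursday.

Thursday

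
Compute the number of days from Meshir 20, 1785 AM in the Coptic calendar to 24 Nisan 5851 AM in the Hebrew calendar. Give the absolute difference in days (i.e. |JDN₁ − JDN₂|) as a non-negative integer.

First date → JDN 2476805; second date → JDN 2484884.
The interval is |2476805 − 2484884| = 8079 days.

8079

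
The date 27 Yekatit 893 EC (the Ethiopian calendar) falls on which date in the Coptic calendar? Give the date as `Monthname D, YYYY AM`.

Meshir 27, 617 AM

The source date corresponds to 26 February 901 in the proleptic Gregorian calendar (JDN 2050200).
That day falls on 27 Meshir 617 AM in the Coptic calendar.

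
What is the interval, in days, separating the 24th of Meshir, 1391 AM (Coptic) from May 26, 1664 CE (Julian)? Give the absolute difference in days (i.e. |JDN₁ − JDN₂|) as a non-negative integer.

JDN of the first date = 2332900.
JDN of the second date = 2328980.
|2328980 − 2332900| = 3920.

3920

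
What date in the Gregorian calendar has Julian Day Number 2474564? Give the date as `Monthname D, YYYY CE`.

JDN 2451545 is 1 Jan 2000; 2474564 is +23019 days from there.

January 9, 2063 CE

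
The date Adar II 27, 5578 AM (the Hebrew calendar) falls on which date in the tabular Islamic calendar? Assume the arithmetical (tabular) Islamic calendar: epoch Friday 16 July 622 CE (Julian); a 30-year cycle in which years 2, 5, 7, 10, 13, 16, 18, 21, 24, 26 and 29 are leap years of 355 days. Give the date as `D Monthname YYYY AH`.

Julian Day Number of the source date = 2385164.
Converting JDN 2385164 to the tabular Islamic calendar gives 27 Jumada al-Awwal 1233 AH.

27 Jumada al-Awwal 1233 AH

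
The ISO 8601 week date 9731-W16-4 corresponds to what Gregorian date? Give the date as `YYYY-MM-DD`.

ISO week 1 of 9731 is the week containing the first Thursday of 9731.
Week 16, day 4 (Thursday) lands on 9731-04-19.

9731-04-19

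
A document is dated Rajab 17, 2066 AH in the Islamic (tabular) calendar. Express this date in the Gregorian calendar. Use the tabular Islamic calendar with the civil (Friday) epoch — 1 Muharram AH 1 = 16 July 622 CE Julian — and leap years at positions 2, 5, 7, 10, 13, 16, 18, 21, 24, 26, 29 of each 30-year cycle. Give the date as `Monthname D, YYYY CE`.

Both dates share Julian Day Number 2680400; in the Gregorian calendar that is 2 August 2626 CE.

August 2, 2626 CE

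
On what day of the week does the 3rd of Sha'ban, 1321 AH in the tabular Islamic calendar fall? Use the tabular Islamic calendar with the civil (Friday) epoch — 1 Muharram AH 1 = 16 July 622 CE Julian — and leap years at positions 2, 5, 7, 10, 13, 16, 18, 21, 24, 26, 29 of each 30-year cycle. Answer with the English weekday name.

Sunday

In the Gregorian calendar this is 25 October 1903 (JDN 2416413).
2416413 ≡ 6 (mod 7); counting from Monday = 0 gives Sunday.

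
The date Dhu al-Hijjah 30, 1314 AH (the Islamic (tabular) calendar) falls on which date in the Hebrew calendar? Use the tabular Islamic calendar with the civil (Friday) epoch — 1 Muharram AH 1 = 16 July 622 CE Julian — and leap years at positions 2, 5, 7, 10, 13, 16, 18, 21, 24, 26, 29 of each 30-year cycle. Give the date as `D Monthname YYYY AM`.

1 Sivan 5657 AM

Both dates share Julian Day Number 2414077; in the Hebrew calendar that is 1 Sivan 5657 AM.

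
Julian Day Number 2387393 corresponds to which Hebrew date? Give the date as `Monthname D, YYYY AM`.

JDN 2387393 is 11 May 1824 in the Gregorian calendar.
In the Hebrew calendar that day is Iyar 13, 5584 AM.

Iyar 13, 5584 AM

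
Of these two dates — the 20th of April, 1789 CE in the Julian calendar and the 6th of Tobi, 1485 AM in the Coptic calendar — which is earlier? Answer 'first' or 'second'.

second

Converting both to JDN: 2374600 vs 2367186; the smaller is the second.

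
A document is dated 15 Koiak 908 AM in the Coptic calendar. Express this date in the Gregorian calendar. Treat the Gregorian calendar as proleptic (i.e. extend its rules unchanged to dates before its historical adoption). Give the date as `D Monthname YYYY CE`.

19 December 1191 CE

Julian Day Number of the source date = 2156416.
Converting JDN 2156416 to the Gregorian calendar gives 19 December 1191 CE.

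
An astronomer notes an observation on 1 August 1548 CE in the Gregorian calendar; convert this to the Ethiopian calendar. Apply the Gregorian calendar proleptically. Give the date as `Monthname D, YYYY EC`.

Hamle 28, 1540 EC

Both dates share Julian Day Number 2286668; in the Ethiopian calendar that is 28 Hamle 1540 EC.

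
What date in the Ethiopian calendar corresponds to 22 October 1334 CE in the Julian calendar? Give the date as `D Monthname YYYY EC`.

Julian Day Number of the source date = 2208596.
Converting JDN 2208596 to the Ethiopian calendar gives 25 Tikimt 1327 EC.

25 Tikimt 1327 EC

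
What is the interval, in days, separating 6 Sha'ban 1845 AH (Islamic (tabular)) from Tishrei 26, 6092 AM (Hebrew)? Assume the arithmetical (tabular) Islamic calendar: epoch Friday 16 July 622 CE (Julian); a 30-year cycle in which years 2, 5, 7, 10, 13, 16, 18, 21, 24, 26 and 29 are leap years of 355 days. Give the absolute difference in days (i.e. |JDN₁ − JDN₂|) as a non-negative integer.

29364

JDN of the first date = 2602104.
JDN of the second date = 2572740.
|2572740 − 2602104| = 29364.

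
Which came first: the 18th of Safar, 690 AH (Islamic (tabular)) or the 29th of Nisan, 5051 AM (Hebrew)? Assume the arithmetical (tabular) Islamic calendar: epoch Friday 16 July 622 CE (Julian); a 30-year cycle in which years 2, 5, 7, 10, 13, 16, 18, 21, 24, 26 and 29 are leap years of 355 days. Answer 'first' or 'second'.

The two dates have Julian Day Numbers 2192646 and 2192685 respectively.
Since 2192646 < 2192685, the first date comes first.

first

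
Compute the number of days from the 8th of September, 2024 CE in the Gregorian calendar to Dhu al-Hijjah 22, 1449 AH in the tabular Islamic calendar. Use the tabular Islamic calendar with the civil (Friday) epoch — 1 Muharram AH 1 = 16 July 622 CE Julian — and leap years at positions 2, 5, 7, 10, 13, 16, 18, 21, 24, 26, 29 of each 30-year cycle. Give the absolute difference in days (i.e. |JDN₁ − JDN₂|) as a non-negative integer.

1347

First date → JDN 2460562; second date → JDN 2461909.
The interval is |2460562 − 2461909| = 1347 days.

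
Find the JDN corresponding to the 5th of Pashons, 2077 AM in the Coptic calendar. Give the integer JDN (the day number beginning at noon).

2583533

Equivalently 16 May 2361 (Gregorian).
JDN 2451545 is 1 January 2000 CE (Gregorian); the target day is +131988 days from there, so JDN = 2583533.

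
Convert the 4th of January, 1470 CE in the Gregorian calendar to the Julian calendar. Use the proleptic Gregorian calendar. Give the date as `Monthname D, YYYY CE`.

The Julian–Gregorian offset here is 9 days (Julian trailing).
4 January 1470 Gregorian − 9 days → 26 December 1469 Julian.

December 26, 1469 CE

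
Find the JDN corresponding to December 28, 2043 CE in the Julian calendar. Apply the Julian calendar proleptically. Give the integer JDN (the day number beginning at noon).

2467625

Equivalently 10 January 2044 (Gregorian).
JDN 2451545 is 1 January 2000 CE (Gregorian); the target day is +16080 days from there, so JDN = 2467625.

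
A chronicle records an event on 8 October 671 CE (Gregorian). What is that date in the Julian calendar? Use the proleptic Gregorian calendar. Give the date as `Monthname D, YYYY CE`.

October 5, 671 CE

At this point the Julian calendar is 3 days behind the Gregorian.
8 October 671 Gregorian − 3 days → 5 October 671 Julian.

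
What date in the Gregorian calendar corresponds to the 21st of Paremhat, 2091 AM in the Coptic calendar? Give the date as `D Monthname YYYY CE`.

Both dates share Julian Day Number 2588602; in the Gregorian calendar that is 2 April 2375 CE.

2 April 2375 CE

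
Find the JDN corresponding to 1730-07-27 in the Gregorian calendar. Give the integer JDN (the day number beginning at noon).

JDN 2299161 is 15 October 1582 CE (Gregorian); the target day is +53976 days from there, so JDN = 2353137.

2353137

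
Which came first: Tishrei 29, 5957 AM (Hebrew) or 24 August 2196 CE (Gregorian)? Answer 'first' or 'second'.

Converting both to JDN: 2523428 vs 2523369; the smaller is the second.

second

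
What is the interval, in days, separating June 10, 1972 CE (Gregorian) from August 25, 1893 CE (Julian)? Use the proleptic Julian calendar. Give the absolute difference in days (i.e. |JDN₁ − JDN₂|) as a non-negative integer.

First date → JDN 2441479; second date → JDN 2412713.
The interval is |2441479 − 2412713| = 28766 days.

28766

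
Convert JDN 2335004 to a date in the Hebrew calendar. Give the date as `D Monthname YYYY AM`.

The Gregorian equivalent of JDN 2335004 is 2 December 1680.
In the Hebrew calendar that day is 11 Kislev 5441 AM.

11 Kislev 5441 AM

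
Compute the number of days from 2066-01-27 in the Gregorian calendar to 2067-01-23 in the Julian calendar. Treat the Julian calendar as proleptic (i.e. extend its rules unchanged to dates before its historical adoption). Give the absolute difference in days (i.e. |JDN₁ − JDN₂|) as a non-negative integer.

374

First date → JDN 2475678; second date → JDN 2476052.
The interval is |2475678 − 2476052| = 374 days.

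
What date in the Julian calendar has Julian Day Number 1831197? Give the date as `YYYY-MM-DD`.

JDN 1831197 is 19 July 301 in the proleptic Gregorian calendar.
In the Julian calendar that day is 0301-07-18.

0301-07-18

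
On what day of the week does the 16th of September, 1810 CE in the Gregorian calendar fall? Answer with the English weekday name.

JDN 2382407 mod 7 = 6, and JDN 0 was a Monday, so this is a Sunday.

Sunday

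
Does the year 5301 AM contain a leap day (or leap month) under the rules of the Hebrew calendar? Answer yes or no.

Hebrew year 5301 is year 19 of its 19-year Metonic cycle; leap years are at positions 3, 6, 8, 11, 14, 17, 19, so it is a leap year (13 months).

yes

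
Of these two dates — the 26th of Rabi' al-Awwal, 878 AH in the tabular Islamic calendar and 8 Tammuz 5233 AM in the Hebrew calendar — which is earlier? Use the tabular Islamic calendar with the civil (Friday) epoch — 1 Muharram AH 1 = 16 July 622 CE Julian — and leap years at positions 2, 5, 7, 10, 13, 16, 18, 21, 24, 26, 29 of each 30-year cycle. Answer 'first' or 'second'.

second

The two dates have Julian Day Numbers 2259304 and 2259256 respectively.
Since 2259256 < 2259304, the second date comes first.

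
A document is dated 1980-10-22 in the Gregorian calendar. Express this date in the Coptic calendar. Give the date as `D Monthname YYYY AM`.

12 Paopi 1697 AM

Julian Day Number of the source date = 2444535.
Converting JDN 2444535 to the Coptic calendar gives 12 Paopi 1697 AM.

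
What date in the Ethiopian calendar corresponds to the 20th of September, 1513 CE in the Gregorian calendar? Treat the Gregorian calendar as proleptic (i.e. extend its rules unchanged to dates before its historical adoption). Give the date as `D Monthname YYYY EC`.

13 Meskerem 1506 EC

Julian Day Number of the source date = 2273934.
Converting JDN 2273934 to the Ethiopian calendar gives 13 Meskerem 1506 EC.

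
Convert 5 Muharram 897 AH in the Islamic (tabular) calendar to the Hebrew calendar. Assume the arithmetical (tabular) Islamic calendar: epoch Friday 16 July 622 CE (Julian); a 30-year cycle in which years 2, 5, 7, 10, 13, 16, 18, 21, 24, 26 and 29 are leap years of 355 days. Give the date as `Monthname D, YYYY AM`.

Julian Day Number of the source date = 2265957.
Converting JDN 2265957 to the Hebrew calendar gives 6 Kislev 5252 AM.

Kislev 6, 5252 AM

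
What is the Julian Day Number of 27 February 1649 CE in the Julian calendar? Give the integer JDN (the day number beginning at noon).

Equivalently 9 March 1649 (Gregorian).
JDN 2299161 is 15 October 1582 CE (Gregorian); the target day is +24252 days from there, so JDN = 2323413.

2323413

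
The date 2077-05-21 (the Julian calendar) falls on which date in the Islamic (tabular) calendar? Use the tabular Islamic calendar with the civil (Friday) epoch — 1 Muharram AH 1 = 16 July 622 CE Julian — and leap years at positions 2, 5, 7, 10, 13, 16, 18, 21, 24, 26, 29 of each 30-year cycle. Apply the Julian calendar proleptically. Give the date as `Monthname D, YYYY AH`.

Rajab 11, 1500 AH

Both dates share Julian Day Number 2479823; in the tabular Islamic calendar that is 11 Rajab 1500 AH.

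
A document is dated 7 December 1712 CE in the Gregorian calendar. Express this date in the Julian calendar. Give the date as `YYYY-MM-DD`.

1712-11-26

For dates in this range the Gregorian date is 11 days ahead of the Julian.
7 December 1712 Gregorian − 11 days → 26 November 1712 Julian.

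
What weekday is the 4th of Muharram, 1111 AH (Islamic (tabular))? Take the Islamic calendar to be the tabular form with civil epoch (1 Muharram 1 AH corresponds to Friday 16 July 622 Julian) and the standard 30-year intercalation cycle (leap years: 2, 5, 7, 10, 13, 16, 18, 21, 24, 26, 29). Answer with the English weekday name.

Equivalently 2 July 1699 Gregorian, JDN 2341790.
2341790 ≡ 3 (mod 7); counting from Monday = 0 gives Thursday.

Thursday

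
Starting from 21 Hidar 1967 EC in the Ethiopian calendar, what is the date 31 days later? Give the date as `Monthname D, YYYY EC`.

Counting 31 days forward from JDN 2442382 reaches JDN 2442413, which is Tahsas 22, 1967 EC.

Tahsas 22, 1967 EC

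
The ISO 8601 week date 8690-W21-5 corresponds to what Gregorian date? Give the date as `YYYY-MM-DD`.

8690-05-23

ISO week 1 of 8690 is the week containing the first Thursday of 8690.
Week 21, day 5 (Friday) lands on 8690-05-23.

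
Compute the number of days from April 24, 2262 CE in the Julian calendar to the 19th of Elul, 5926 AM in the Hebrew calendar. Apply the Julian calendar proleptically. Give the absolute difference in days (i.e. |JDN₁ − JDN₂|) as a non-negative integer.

34935

JDN of the first date = 2547367.
JDN of the second date = 2512432.
|2512432 − 2547367| = 34935.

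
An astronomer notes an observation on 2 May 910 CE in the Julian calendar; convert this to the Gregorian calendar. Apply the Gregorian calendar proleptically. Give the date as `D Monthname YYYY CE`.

The Julian–Gregorian offset here is 5 days (Julian trailing).
2 May 910 Julian + 5 days → 7 May 910 Gregorian.

7 May 910 CE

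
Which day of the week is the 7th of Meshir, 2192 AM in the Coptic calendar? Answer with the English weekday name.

Tuesday

Equivalently 18 February 2476 Gregorian, JDN 2625449.
JDN 2625449 mod 7 = 1, and JDN 0 was a Monday, so this is a Tuesday.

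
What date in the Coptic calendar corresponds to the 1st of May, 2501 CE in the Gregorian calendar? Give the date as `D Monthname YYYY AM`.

Both dates share Julian Day Number 2634652; in the Coptic calendar that is 19 Parmouti 2217 AM.

19 Parmouti 2217 AM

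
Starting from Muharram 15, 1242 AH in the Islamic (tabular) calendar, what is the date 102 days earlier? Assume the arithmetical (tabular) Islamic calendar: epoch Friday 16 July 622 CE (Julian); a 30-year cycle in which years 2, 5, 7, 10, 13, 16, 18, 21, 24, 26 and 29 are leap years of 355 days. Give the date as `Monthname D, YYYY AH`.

Shawwal 1, 1241 AH

The starting date is JDN 2388223; 2388223 − 102 = 2388121.
JDN 2388121 corresponds to Shawwal 1, 1241 AH.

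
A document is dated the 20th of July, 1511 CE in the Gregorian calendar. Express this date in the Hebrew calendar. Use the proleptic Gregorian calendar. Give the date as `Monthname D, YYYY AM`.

Julian Day Number of the source date = 2273141.
Converting JDN 2273141 to the Hebrew calendar gives 14 Tammuz 5271 AM.

Tammuz 14, 5271 AM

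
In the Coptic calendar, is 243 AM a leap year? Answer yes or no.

yes

243 mod 4 = 3; in the Coptic calendar a year is leap when year mod 4 = 3, so it is a leap year.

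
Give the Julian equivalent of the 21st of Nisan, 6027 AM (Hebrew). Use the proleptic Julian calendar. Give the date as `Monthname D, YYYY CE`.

Both dates share Julian Day Number 2549171; in the Julian calendar that is 2 April 2267 CE.

April 2, 2267 CE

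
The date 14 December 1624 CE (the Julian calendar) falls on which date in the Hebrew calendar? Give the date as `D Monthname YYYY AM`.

Both dates share Julian Day Number 2314572; in the Hebrew calendar that is 14 Tevet 5385 AM.

14 Tevet 5385 AM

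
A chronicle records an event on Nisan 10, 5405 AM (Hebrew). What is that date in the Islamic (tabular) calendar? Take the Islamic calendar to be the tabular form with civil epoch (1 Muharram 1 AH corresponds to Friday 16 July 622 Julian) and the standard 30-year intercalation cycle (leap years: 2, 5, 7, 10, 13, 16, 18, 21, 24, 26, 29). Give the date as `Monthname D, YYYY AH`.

The source date corresponds to 6 April 1645 in the Gregorian calendar (JDN 2321980).
That day falls on 9 Safar 1055 AH in the tabular Islamic calendar.

Safar 9, 1055 AH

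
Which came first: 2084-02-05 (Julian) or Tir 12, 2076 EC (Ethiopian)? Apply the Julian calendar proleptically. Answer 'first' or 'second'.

Converting both to JDN: 2482274 vs 2482246; the smaller is the second.

second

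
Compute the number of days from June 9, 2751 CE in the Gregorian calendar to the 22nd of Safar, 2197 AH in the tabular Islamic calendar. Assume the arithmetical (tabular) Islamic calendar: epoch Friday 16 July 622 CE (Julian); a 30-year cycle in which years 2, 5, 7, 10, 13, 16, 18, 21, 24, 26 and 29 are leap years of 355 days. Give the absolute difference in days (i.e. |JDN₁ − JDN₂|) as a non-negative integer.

First date → JDN 2726001; second date → JDN 2726680.
The interval is |2726001 − 2726680| = 679 days.

679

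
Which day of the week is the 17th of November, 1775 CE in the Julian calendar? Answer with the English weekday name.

Equivalently 28 November 1775 Gregorian, JDN 2369697.
2369697 ≡ 1 (mod 7); counting from Monday = 0 gives Tuesday.

Tuesday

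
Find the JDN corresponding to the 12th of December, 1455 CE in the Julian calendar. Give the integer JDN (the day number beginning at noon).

Equivalently 21 December 1455 (proleptic Gregorian).
JDN 2451545 is 1 January 2000 CE (Gregorian); the target day is −198703 days from there, so JDN = 2252842.

2252842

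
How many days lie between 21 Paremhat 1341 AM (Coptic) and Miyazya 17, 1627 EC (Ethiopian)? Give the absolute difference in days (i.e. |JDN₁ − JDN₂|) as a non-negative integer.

3678

First date → JDN 2314665; second date → JDN 2318343.
The interval is |2314665 − 2318343| = 3678 days.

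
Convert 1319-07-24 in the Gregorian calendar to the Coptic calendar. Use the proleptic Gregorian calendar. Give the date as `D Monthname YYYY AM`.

22 Epip 1035 AM

Julian Day Number of the source date = 2203019.
Converting JDN 2203019 to the Coptic calendar gives 22 Epip 1035 AM.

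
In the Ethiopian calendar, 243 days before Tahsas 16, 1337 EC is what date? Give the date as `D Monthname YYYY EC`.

JDN of Tahsas 16, 1337 EC = 2212300.
2212300 − 243 = 2212057.
JDN 2212057 in the Ethiopian calendar is 18 Miyazya 1336 EC.

18 Miyazya 1336 EC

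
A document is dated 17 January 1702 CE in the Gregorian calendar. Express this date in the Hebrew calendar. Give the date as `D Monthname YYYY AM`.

Julian Day Number of the source date = 2342719.
Converting JDN 2342719 to the Hebrew calendar gives 17 Tevet 5462 AM.

17 Tevet 5462 AM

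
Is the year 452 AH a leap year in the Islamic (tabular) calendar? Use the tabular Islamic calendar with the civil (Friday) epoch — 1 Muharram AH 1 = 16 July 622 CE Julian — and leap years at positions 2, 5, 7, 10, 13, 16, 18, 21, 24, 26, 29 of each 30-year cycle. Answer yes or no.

Year 452 AH is year 2 of its 30-year cycle; leap positions are 2, 5, 7, 10, 13, 16, 18, 21, 24, 26, 29, so it is a leap year (355 days).

yes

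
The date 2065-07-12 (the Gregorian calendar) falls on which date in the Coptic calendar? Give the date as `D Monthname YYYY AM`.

5 Epip 1781 AM

Both dates share Julian Day Number 2475479; in the Coptic calendar that is 5 Epip 1781 AM.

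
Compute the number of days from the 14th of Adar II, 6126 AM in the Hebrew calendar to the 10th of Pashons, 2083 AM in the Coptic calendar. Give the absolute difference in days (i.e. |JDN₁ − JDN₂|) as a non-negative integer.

JDN of the first date = 2585309.
JDN of the second date = 2585729.
|2585729 − 2585309| = 420.

420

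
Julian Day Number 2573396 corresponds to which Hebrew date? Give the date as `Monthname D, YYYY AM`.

Elul 2, 6093 AM

JDN 2573396 is 14 August 2333 in the Gregorian calendar.
In the Hebrew calendar that day is Elul 2, 6093 AM.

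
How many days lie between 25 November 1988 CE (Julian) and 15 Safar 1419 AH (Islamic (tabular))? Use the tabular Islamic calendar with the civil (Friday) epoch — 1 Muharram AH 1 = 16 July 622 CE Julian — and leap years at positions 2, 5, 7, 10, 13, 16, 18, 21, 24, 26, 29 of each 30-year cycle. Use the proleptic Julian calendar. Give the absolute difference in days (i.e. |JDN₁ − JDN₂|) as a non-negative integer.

JDN of the first date = 2447504.
JDN of the second date = 2450976.
|2450976 − 2447504| = 3472.

3472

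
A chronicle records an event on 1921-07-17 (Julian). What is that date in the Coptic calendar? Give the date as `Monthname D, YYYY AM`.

Both dates share Julian Day Number 2422901; in the Coptic calendar that is 23 Epip 1637 AM.

Epip 23, 1637 AM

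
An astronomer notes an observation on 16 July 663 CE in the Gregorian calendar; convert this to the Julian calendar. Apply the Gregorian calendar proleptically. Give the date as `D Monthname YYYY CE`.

13 July 663 CE

For dates in this range the Gregorian date is 3 days ahead of the Julian.
16 July 663 Gregorian − 3 days → 13 July 663 Julian.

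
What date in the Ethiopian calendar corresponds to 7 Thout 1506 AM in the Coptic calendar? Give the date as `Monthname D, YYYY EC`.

The source date corresponds to 15 September 1789 in the Gregorian calendar (JDN 2374737).
That day falls on 7 Meskerem 1782 EC in the Ethiopian calendar.

Meskerem 7, 1782 EC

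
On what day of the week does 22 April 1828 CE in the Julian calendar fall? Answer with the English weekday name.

This is JDN 2388847 (4 May 1828 Gregorian).
Since JDN mod 7 = 6 (0 = Monday), the day is Sunday.

Sunday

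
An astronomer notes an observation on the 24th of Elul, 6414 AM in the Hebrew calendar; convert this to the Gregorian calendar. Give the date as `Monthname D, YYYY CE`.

Both dates share Julian Day Number 2690685; in the Gregorian calendar that is 29 September 2654 CE.

September 29, 2654 CE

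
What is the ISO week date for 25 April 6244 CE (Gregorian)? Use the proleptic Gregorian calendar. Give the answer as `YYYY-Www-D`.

6244-W17-4

The weekday is Thursday (ISO weekday 4).
That Thursday belongs to ISO week 17 of ISO year 6244.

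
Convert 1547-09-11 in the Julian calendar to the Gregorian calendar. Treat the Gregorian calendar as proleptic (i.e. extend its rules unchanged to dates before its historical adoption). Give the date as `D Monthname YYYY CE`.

21 September 1547 CE

For dates in this range the Gregorian date is 10 days ahead of the Julian.
11 September 1547 Julian + 10 days → 21 September 1547 Gregorian.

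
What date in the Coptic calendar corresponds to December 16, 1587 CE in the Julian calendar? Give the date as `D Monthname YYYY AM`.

The source date corresponds to 26 December 1587 in the Gregorian calendar (JDN 2301059).
That day falls on 19 Koiak 1304 AM in the Coptic calendar.

19 Koiak 1304 AM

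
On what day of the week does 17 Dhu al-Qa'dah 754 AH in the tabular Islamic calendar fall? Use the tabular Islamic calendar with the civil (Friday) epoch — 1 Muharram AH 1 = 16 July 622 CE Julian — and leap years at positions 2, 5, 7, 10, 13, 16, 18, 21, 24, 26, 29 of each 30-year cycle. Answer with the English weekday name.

Saturday

In the proleptic Gregorian calendar this is 22 December 1353 (JDN 2215589).
2215589 ≡ 5 (mod 7); counting from Monday = 0 gives Saturday.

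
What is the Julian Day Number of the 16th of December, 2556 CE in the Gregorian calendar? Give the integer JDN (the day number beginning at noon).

JDN 2451545 is 1 January 2000 CE (Gregorian); the target day is +203425 days from there, so JDN = 2654970.

2654970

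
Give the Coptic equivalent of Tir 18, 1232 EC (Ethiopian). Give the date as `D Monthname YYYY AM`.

18 Tobi 956 AM

Julian Day Number of the source date = 2173981.
Converting JDN 2173981 to the Coptic calendar gives 18 Tobi 956 AM.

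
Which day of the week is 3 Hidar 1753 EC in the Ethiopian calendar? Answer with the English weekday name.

This is JDN 2364201 (10 November 1760 Gregorian).
JDN 2364201 mod 7 = 0, and JDN 0 was a Monday, so this is a Monday.

Monday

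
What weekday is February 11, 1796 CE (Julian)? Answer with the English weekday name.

In the Gregorian calendar this is 22 February 1796 (JDN 2377088).
Since JDN mod 7 = 0 (0 = Monday), the day is Monday.

Monday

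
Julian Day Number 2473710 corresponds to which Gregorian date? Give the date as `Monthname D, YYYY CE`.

September 7, 2060 CE

JDN 2451545 is 1 Jan 2000; 2473710 is +22165 days from there.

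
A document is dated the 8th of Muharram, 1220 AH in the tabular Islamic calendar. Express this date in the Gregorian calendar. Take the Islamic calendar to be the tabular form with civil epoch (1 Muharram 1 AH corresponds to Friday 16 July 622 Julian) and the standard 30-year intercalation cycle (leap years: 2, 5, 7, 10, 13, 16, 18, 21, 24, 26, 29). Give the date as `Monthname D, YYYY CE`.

Julian Day Number of the source date = 2380420.
Converting JDN 2380420 to the Gregorian calendar gives 8 April 1805 CE.

April 8, 1805 CE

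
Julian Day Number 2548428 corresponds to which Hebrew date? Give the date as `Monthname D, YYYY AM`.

JDN 2548428 is 4 April 2265 in the Gregorian calendar.
In the Hebrew calendar that day is Nisan 18, 6025 AM.

Nisan 18, 6025 AM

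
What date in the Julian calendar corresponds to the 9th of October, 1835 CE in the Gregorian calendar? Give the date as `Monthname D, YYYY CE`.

For dates in this range the Gregorian date is 12 days ahead of the Julian.
9 October 1835 Gregorian − 12 days → 27 September 1835 Julian.

September 27, 1835 CE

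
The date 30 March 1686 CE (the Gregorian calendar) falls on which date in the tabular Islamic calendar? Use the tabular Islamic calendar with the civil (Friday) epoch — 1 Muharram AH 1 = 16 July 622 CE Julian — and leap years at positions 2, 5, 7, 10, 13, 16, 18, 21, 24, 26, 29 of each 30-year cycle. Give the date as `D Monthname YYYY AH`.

5 Jumada al-Awwal 1097 AH

Both dates share Julian Day Number 2336948; in the tabular Islamic calendar that is 5 Jumada al-Awwal 1097 AH.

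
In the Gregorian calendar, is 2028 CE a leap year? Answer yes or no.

yes

2028 is divisible by 4 and not by 100, so it is a leap year.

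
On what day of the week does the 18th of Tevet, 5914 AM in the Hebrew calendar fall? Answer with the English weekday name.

Equivalently 4 January 2154 Gregorian, JDN 2507796.
2507796 ≡ 4 (mod 7); counting from Monday = 0 gives Friday.

Friday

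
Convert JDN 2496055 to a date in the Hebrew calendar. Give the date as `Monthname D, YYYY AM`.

The Gregorian equivalent of JDN 2496055 is 12 November 2121.
In the Hebrew calendar that day is Kislev 2, 5882 AM.

Kislev 2, 5882 AM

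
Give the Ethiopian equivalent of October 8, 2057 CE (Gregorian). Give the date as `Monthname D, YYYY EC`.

Meskerem 28, 2050 EC

Julian Day Number of the source date = 2472645.
Converting JDN 2472645 to the Ethiopian calendar gives 28 Meskerem 2050 EC.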